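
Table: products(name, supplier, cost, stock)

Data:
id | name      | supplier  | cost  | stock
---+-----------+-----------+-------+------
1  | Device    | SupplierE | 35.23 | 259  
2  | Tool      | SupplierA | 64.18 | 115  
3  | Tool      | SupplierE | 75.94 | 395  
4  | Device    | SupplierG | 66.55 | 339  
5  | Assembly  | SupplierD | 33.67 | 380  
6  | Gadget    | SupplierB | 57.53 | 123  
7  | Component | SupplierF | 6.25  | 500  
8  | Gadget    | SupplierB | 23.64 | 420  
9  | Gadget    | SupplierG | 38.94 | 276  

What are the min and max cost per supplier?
SELECT supplier, MIN(cost), MAX(cost)
FROM products
GROUP BY supplier

Result:
  SupplierA: min=64.18, max=64.18
  SupplierB: min=23.64, max=57.53
  SupplierD: min=33.67, max=33.67
  SupplierE: min=35.23, max=75.94
  SupplierF: min=6.25, max=6.25
  SupplierG: min=38.94, max=66.55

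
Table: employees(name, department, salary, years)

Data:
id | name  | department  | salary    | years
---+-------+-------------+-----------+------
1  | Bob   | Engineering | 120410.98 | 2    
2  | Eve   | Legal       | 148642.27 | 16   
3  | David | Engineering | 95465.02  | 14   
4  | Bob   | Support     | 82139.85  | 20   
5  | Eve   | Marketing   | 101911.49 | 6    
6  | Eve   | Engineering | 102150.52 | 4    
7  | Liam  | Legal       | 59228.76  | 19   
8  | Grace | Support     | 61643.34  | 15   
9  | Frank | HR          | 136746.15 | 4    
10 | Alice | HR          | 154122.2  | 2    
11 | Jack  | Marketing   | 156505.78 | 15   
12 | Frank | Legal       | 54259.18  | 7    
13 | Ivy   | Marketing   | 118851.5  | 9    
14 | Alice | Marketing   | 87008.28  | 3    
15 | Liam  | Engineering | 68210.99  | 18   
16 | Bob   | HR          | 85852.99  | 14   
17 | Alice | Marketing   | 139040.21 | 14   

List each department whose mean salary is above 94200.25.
SELECT department, AVG(salary)
FROM employees
GROUP BY department
HAVING AVG(salary) > 94200.25

Result:
  Engineering: avg=96559.38
  HR: avg=125573.78
  Marketing: avg=120663.45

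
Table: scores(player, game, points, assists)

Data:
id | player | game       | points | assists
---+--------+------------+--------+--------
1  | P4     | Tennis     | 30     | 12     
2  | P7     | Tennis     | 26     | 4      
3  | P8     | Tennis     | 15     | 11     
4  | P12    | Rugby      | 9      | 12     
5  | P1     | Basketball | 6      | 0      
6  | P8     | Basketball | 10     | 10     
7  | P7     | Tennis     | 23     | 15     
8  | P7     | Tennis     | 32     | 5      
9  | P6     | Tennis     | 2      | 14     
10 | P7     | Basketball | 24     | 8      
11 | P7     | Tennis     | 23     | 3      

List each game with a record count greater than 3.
SELECT game, COUNT(*) as cnt
FROM scores
GROUP BY game
HAVING COUNT(*) > 3

Result:
  Tennis: 7

Note: HAVING filters groups after aggregation, WHERE filters rows before.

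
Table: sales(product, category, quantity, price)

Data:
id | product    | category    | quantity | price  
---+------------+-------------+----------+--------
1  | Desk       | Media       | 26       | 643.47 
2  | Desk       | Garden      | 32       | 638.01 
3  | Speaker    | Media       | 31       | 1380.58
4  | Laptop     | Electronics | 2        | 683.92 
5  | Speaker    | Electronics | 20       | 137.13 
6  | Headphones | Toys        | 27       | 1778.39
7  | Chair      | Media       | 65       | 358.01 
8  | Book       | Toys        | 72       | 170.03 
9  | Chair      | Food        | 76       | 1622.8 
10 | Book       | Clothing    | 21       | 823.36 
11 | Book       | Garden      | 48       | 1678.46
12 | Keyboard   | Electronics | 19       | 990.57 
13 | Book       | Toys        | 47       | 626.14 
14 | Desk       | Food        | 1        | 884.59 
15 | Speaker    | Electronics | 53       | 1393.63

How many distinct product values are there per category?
SELECT category, COUNT(DISTINCT product)
FROM sales
GROUP BY category

Result:
  Clothing: 1 distinct
  Electronics: 3 distinct
  Food: 2 distinct
  Garden: 2 distinct
  Media: 3 distinct
  Toys: 2 distinct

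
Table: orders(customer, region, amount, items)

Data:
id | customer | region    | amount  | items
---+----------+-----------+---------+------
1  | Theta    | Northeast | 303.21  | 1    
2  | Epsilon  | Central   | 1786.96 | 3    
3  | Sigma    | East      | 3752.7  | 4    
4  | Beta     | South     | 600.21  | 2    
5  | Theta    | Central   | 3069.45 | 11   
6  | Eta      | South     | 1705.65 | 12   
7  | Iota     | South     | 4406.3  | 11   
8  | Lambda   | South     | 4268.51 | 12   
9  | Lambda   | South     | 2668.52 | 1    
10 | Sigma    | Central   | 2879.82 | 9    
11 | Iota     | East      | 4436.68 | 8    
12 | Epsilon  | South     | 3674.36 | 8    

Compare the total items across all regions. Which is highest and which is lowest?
SELECT region, SUM(items)
FROM orders
GROUP BY region
ORDER BY SUM(items)

All groups:
  Northeast: 1
  East: 12
  Central: 23
  South: 46

Highest: South (46)
Lowest: Northeast (1)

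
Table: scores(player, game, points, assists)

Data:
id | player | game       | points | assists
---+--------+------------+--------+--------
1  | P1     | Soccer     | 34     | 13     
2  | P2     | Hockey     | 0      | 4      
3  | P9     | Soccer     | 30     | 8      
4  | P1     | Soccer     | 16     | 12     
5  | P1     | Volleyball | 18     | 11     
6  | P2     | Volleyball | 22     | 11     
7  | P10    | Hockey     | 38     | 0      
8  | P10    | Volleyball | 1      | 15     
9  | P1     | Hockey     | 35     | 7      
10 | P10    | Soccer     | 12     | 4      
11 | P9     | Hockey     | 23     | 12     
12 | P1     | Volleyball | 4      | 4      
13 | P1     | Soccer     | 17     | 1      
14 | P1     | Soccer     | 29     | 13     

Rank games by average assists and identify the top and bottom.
SELECT game, AVG(assists)
FROM scores
GROUP BY game
ORDER BY AVG(assists)

All groups:
  Hockey: 5.75
  Soccer: 8.50
  Volleyball: 10.25

Highest: Volleyball (10.25)
Lowest: Hockey (5.75)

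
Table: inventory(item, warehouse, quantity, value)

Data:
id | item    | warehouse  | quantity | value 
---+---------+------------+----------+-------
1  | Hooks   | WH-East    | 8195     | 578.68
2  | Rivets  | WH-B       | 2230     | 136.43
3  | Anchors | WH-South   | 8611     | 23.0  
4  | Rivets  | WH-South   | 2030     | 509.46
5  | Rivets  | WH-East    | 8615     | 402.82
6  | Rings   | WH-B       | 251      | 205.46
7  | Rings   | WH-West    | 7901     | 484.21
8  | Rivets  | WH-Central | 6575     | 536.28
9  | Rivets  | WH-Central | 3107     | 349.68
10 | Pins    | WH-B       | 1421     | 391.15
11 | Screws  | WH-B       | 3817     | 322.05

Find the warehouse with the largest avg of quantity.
SELECT warehouse, AVG(quantity) as val
FROM inventory
GROUP BY warehouse
ORDER BY val DESC
LIMIT 1

Result: WH-East with avg(quantity) = 8405.00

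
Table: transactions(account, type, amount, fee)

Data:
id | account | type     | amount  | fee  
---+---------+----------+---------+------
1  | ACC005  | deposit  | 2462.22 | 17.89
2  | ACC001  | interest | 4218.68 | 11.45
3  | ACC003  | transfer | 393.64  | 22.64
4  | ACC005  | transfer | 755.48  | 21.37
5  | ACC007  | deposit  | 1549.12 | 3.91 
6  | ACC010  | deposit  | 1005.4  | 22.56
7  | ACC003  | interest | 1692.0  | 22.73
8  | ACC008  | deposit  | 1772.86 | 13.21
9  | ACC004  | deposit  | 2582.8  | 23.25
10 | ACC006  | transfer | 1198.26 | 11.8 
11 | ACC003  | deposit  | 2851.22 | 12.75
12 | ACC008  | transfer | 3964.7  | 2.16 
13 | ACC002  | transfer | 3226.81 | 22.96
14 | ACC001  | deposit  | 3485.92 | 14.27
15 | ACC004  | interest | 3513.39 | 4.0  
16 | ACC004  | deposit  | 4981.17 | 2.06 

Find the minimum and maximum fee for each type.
SELECT type, MIN(fee), MAX(fee)
FROM transactions
GROUP BY type

Result:
  deposit: min=2.06, max=23.25
  interest: min=4.00, max=22.73
  transfer: min=2.16, max=22.96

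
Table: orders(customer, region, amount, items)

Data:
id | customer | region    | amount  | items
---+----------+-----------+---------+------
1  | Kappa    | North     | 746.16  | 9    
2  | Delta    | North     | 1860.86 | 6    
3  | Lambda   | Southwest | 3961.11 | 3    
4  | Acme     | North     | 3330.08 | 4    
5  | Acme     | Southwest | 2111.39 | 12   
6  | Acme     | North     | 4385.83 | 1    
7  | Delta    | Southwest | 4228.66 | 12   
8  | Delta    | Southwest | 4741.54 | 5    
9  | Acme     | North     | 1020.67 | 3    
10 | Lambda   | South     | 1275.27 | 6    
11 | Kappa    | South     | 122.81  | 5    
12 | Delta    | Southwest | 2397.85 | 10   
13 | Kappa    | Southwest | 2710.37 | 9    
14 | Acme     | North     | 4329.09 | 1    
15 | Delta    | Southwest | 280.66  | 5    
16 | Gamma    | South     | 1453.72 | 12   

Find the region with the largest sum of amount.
SELECT region, SUM(amount) as val
FROM orders
GROUP BY region
ORDER BY val DESC
LIMIT 1

Result: Southwest with sum(amount) = 20431.58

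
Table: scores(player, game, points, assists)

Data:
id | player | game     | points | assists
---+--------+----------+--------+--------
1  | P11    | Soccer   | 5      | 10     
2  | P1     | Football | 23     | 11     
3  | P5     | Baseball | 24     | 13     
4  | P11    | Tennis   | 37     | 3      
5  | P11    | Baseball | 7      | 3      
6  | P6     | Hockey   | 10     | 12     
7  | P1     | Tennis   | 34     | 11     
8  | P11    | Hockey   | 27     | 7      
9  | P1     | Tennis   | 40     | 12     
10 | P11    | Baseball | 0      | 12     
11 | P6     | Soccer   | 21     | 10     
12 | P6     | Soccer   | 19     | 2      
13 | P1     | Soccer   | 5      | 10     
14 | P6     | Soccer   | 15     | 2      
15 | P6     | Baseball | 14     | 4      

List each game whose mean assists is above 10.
SELECT game, AVG(assists)
FROM scores
GROUP BY game
HAVING AVG(assists) > 10

Result:
  Football: avg=11.00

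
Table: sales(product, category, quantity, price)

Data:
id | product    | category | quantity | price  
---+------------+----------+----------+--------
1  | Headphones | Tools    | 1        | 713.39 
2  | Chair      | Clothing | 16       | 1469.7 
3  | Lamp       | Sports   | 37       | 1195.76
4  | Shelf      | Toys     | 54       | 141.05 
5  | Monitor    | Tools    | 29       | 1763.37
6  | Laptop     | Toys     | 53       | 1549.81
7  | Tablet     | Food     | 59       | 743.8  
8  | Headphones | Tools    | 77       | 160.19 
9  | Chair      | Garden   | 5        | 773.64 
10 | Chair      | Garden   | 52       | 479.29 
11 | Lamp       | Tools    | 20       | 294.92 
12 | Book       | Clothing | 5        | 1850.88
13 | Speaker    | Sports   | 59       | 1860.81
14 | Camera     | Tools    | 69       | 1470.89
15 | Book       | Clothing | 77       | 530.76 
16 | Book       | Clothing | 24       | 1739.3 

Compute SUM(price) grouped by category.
SELECT category, SUM(price) as result
FROM sales
GROUP BY category

Result:
  Clothing: 5590.64
  Food: 743.80
  Garden: 1252.93
  Sports: 3056.57
  Tools: 4402.76
  Toys: 1690.86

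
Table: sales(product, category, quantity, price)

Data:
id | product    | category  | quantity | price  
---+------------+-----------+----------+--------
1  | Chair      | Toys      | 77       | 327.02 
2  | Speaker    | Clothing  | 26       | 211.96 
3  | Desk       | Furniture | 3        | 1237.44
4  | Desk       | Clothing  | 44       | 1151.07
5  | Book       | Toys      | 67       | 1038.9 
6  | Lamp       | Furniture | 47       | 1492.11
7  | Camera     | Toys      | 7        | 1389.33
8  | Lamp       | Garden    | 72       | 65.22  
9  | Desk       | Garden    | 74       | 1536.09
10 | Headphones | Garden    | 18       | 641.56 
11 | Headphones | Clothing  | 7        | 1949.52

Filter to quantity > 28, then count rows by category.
SELECT category, COUNT(*)
FROM sales
WHERE quantity > 28
GROUP BY category

Note: WHERE filters rows before grouping.

Result:
  Clothing: 1
  Furniture: 1
  Garden: 2
  Toys: 2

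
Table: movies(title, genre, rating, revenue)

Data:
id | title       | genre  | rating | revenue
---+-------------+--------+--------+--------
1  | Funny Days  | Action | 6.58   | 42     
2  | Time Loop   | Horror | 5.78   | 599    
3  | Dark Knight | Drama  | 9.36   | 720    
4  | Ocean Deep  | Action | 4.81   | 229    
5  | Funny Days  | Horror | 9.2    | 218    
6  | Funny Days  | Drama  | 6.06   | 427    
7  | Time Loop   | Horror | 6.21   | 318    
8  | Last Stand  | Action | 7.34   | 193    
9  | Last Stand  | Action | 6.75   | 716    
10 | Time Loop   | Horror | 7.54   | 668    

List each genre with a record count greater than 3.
SELECT genre, COUNT(*) as cnt
FROM movies
GROUP BY genre
HAVING COUNT(*) > 3

Result:
  Action: 4
  Horror: 4

Note: HAVING filters groups after aggregation, WHERE filters rows before.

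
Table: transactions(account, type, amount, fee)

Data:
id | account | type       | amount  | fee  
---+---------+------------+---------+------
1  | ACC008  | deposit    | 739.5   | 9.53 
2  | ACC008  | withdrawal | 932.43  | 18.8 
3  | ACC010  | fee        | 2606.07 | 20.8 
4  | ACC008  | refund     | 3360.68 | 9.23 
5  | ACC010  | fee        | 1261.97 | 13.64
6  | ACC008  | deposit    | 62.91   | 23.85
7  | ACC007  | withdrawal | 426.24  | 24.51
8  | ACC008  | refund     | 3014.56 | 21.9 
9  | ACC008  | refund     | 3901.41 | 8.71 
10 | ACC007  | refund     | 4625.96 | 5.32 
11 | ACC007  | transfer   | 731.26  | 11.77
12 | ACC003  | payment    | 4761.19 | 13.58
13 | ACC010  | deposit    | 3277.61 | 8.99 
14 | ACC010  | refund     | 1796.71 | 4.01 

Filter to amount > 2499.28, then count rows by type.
SELECT type, COUNT(*)
FROM transactions
WHERE amount > 2499.28
GROUP BY type

Note: WHERE filters rows before grouping.

Result:
  deposit: 1
  fee: 1
  payment: 1
  refund: 4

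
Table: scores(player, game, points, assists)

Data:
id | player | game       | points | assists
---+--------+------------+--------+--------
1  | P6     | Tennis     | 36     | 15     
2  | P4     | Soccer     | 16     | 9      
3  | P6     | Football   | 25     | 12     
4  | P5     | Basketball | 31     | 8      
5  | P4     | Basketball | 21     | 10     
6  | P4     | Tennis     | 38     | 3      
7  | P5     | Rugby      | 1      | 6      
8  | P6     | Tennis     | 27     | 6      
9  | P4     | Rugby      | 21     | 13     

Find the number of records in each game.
SELECT game, COUNT(*) as count
FROM scores
GROUP BY game

Result:
  Basketball: 2
  Football: 1
  Rugby: 2
  Soccer: 1
  Tennis: 3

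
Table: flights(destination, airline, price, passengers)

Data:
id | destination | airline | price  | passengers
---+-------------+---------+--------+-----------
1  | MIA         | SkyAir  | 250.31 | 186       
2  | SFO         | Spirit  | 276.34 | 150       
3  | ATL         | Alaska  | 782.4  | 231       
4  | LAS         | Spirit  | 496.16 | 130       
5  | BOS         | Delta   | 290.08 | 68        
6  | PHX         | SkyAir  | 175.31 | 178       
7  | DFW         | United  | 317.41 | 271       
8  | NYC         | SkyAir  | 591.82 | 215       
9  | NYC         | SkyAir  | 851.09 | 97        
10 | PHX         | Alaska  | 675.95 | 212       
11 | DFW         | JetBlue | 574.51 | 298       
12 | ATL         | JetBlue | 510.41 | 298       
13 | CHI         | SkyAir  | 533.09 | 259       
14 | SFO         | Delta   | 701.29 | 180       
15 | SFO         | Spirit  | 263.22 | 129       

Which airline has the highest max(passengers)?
SELECT airline, MAX(passengers) as val
FROM flights
GROUP BY airline
ORDER BY val DESC
LIMIT 1

Result: JetBlue with max(passengers) = 298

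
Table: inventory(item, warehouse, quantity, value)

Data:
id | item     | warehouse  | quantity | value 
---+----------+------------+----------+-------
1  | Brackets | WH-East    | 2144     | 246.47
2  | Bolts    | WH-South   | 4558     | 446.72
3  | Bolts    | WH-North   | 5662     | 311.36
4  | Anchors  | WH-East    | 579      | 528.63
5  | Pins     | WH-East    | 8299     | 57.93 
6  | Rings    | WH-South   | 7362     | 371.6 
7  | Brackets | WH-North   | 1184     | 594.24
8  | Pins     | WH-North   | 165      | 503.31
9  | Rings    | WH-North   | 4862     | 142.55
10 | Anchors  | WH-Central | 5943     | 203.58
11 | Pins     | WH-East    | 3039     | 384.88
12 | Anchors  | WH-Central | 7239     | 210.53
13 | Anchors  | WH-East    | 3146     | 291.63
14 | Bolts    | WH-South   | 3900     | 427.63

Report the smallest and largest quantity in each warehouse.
SELECT warehouse, MIN(quantity), MAX(quantity)
FROM inventory
GROUP BY warehouse

Result:
  WH-Central: min=5943, max=7239
  WH-East: min=579, max=8299
  WH-North: min=165, max=5662
  WH-South: min=3900, max=7362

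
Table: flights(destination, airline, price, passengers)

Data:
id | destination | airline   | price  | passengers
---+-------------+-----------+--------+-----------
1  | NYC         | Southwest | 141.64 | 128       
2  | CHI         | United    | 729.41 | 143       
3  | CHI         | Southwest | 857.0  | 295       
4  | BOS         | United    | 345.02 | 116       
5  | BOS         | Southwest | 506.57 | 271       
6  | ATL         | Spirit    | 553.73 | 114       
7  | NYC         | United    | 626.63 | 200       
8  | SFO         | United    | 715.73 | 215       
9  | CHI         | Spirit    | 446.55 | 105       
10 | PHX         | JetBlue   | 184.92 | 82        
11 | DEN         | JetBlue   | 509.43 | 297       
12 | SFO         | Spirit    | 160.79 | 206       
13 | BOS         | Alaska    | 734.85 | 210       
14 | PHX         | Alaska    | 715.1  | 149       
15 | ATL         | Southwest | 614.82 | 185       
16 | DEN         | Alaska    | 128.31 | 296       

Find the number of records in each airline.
SELECT airline, COUNT(*) as count
FROM flights
GROUP BY airline

Result:
  Alaska: 3
  JetBlue: 2
  Southwest: 4
  Spirit: 3
  United: 4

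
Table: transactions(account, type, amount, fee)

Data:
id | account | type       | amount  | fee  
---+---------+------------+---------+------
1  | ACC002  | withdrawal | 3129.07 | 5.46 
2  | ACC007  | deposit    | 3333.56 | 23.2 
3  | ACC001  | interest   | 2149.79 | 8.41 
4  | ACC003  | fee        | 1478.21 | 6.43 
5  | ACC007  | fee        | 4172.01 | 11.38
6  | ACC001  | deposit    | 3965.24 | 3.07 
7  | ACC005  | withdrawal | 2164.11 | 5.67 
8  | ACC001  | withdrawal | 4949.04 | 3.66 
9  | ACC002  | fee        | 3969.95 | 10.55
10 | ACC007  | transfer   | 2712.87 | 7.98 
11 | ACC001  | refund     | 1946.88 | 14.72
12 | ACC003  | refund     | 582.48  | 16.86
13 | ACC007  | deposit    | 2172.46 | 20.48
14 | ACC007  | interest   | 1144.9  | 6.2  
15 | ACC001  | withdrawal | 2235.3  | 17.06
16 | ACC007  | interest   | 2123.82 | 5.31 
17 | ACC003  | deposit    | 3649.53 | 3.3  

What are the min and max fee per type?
SELECT type, MIN(fee), MAX(fee)
FROM transactions
GROUP BY type

Result:
  deposit: min=3.07, max=23.20
  fee: min=6.43, max=11.38
  interest: min=5.31, max=8.41
  refund: min=14.72, max=16.86
  transfer: min=7.98, max=7.98
  withdrawal: min=3.66, max=17.06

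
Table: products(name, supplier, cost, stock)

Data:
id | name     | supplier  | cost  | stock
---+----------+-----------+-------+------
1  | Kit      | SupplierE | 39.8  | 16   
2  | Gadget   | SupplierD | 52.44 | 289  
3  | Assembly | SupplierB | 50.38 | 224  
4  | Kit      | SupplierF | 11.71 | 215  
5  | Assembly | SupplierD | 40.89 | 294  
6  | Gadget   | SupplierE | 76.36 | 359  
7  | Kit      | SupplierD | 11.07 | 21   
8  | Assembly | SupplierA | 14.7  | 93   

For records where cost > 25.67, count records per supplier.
SELECT supplier, COUNT(*)
FROM products
WHERE cost > 25.67
GROUP BY supplier

Note: WHERE filters rows before grouping.

Result:
  SupplierB: 1
  SupplierD: 2
  SupplierE: 2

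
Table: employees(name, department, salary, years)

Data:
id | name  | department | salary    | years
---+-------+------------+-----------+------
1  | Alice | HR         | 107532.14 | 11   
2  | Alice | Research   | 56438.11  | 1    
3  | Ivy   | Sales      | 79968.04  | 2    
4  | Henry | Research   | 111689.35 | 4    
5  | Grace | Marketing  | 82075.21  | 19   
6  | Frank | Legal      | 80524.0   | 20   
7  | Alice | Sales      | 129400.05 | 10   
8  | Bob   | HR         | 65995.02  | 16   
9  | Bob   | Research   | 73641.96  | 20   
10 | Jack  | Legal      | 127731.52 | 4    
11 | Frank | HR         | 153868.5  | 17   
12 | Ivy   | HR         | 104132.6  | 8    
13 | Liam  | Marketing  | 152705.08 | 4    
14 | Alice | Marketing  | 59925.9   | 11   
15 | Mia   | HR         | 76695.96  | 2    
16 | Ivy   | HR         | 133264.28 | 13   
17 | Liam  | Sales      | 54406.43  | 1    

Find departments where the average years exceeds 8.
SELECT department, AVG(years)
FROM employees
GROUP BY department
HAVING AVG(years) > 8

Result:
  HR: avg=11.17
  Legal: avg=12.00
  Marketing: avg=11.33
  Research: avg=8.33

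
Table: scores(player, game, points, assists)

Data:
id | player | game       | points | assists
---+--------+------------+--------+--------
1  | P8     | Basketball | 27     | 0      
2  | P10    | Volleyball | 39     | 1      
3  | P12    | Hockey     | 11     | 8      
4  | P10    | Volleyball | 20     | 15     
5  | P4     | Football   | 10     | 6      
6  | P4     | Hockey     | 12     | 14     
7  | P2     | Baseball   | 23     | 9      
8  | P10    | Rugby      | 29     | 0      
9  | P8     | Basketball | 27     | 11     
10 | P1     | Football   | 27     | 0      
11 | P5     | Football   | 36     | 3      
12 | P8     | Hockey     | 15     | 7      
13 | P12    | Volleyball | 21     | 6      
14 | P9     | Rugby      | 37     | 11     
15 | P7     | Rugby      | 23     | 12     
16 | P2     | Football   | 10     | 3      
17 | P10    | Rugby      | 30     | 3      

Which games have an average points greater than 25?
SELECT game, AVG(points)
FROM scores
GROUP BY game
HAVING AVG(points) > 25

Result:
  Basketball: avg=27.00
  Rugby: avg=29.75
  Volleyball: avg=26.67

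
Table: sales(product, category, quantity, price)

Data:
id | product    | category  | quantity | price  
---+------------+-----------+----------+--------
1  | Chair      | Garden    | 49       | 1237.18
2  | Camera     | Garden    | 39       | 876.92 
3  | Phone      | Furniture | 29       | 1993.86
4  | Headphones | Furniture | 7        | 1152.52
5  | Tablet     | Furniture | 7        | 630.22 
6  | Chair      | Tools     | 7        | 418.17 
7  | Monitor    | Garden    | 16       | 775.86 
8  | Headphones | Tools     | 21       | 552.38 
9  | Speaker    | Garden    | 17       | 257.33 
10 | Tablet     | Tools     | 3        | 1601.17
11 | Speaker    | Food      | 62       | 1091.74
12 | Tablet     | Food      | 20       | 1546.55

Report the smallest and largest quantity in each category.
SELECT category, MIN(quantity), MAX(quantity)
FROM sales
GROUP BY category

Result:
  Food: min=20, max=62
  Furniture: min=7, max=29
  Garden: min=16, max=49
  Tools: min=3, max=21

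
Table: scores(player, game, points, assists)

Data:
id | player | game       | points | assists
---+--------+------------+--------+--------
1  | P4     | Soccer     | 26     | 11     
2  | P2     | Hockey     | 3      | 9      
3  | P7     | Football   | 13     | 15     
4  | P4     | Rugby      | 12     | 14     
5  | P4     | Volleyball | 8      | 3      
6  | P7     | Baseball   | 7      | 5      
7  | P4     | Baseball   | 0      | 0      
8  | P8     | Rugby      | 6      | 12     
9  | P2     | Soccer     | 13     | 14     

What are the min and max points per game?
SELECT game, MIN(points), MAX(points)
FROM scores
GROUP BY game

Result:
  Baseball: min=0, max=7
  Football: min=13, max=13
  Hockey: min=3, max=3
  Rugby: min=6, max=12
  Soccer: min=13, max=26
  Volleyball: min=8, max=8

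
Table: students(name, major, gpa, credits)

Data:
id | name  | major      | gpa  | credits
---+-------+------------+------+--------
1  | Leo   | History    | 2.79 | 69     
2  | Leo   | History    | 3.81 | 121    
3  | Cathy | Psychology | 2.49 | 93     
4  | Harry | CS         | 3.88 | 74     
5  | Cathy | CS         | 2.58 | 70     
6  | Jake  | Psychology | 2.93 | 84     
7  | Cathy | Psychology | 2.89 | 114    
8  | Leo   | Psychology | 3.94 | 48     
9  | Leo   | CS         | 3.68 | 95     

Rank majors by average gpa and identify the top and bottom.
SELECT major, AVG(gpa)
FROM students
GROUP BY major
ORDER BY AVG(gpa)

All groups:
  Psychology: 3.06
  History: 3.30
  CS: 3.38

Highest: CS (3.38)
Lowest: Psychology (3.06)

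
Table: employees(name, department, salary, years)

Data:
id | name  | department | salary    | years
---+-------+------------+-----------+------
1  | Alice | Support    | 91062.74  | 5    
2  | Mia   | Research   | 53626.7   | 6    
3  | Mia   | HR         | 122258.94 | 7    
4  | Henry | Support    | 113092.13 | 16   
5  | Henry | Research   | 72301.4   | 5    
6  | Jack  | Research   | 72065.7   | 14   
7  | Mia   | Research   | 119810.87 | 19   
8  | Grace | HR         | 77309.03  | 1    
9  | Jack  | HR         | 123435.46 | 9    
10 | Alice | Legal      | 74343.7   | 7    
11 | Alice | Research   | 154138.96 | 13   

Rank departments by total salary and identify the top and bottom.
SELECT department, SUM(salary)
FROM employees
GROUP BY department
ORDER BY SUM(salary)

All groups:
  Legal: 74343.70
  Support: 204154.87
  HR: 323003.43
  Research: 471943.63

Highest: Research (471943.63)
Lowest: Legal (74343.70)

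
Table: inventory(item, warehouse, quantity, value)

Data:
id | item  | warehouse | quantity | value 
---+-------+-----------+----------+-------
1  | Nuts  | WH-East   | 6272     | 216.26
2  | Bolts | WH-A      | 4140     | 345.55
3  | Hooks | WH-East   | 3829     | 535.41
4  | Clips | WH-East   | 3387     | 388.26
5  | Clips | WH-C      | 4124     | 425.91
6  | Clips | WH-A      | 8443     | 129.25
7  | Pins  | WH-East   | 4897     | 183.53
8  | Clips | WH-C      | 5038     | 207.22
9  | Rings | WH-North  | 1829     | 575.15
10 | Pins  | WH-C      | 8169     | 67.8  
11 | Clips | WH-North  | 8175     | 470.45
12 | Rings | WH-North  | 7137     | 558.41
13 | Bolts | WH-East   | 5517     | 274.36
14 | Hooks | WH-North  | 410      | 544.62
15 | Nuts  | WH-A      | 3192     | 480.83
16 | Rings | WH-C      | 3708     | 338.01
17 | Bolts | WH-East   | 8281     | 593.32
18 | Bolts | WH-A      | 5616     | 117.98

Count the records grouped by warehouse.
SELECT warehouse, COUNT(*) as count
FROM inventory
GROUP BY warehouse

Result:
  WH-A: 4
  WH-C: 4
  WH-East: 6
  WH-North: 4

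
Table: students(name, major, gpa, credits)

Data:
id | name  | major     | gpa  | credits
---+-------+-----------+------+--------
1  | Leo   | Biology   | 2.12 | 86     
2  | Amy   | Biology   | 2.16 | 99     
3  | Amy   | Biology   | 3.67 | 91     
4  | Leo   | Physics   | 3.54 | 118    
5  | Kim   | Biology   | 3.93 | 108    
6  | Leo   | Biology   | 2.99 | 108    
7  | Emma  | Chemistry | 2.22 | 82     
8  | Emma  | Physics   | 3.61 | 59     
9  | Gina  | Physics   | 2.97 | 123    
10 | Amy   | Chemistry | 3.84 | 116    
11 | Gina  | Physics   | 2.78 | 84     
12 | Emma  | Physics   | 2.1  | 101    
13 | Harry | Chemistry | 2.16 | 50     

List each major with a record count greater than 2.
SELECT major, COUNT(*) as cnt
FROM students
GROUP BY major
HAVING COUNT(*) > 2

Result:
  Biology: 5
  Chemistry: 3
  Physics: 5

Note: HAVING filters groups after aggregation, WHERE filters rows before.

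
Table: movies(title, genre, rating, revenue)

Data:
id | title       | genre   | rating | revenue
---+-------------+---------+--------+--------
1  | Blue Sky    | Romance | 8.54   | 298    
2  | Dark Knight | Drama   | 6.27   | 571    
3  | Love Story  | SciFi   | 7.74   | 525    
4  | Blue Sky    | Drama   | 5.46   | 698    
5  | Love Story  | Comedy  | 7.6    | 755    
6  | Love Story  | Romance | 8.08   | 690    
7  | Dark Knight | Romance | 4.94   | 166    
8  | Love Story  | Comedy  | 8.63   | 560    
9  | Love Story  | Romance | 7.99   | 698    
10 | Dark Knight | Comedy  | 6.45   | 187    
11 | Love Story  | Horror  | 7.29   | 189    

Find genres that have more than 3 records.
SELECT genre, COUNT(*) as cnt
FROM movies
GROUP BY genre
HAVING COUNT(*) > 3

Result:
  Romance: 4

Note: HAVING filters groups after aggregation, WHERE filters rows before.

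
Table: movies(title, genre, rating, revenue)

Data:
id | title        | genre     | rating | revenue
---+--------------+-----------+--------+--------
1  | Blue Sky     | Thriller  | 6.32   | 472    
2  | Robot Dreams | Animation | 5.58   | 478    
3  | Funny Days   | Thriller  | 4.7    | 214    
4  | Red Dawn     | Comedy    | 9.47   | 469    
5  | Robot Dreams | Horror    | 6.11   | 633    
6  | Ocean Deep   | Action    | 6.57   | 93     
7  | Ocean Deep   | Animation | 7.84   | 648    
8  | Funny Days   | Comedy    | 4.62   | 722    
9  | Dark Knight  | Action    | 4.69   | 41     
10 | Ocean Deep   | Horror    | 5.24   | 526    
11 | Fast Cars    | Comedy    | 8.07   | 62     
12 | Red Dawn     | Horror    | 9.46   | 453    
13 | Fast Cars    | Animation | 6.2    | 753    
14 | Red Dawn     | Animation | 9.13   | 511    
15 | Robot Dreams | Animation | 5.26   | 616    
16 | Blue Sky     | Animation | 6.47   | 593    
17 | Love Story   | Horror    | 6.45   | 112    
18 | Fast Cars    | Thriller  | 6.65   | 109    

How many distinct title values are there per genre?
SELECT genre, COUNT(DISTINCT title)
FROM movies
GROUP BY genre

Result:
  Action: 2 distinct
  Animation: 5 distinct
  Comedy: 3 distinct
  Horror: 4 distinct
  Thriller: 3 distinct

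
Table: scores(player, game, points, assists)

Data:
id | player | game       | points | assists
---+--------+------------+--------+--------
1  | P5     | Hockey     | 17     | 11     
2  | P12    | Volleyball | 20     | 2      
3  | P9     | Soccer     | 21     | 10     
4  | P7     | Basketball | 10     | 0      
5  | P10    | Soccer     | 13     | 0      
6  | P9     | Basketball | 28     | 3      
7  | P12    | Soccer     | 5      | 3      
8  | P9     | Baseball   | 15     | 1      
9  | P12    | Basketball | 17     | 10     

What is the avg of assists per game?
SELECT game, AVG(assists) as result
FROM scores
GROUP BY game

Result:
  Baseball: 1.00
  Basketball: 4.33
  Hockey: 11.00
  Soccer: 4.33
  Volleyball: 2.00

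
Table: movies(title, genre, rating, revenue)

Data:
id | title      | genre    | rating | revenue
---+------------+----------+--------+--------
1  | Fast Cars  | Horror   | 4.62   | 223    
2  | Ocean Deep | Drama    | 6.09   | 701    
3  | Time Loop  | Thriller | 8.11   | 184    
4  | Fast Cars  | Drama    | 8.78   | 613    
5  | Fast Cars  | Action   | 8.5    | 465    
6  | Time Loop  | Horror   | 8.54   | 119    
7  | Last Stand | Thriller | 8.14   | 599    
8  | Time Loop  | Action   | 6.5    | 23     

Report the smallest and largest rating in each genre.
SELECT genre, MIN(rating), MAX(rating)
FROM movies
GROUP BY genre

Result:
  Action: min=6.50, max=8.50
  Drama: min=6.09, max=8.78
  Horror: min=4.62, max=8.54
  Thriller: min=8.11, max=8.14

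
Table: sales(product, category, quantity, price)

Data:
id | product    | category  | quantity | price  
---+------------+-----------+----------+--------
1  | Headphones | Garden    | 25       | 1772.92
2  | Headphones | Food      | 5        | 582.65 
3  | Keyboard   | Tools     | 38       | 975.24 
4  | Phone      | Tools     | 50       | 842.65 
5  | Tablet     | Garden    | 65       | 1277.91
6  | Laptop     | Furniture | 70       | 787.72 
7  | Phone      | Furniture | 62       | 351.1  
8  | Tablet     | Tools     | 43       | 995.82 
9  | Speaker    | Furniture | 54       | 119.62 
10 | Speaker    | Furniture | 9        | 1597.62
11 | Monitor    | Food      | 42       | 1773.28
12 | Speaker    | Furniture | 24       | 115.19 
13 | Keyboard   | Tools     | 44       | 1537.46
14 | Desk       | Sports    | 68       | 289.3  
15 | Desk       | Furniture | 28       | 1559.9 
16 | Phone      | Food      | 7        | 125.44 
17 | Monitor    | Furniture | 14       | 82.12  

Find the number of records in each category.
SELECT category, COUNT(*) as count
FROM sales
GROUP BY category

Result:
  Food: 3
  Furniture: 7
  Garden: 2
  Sports: 1
  Tools: 4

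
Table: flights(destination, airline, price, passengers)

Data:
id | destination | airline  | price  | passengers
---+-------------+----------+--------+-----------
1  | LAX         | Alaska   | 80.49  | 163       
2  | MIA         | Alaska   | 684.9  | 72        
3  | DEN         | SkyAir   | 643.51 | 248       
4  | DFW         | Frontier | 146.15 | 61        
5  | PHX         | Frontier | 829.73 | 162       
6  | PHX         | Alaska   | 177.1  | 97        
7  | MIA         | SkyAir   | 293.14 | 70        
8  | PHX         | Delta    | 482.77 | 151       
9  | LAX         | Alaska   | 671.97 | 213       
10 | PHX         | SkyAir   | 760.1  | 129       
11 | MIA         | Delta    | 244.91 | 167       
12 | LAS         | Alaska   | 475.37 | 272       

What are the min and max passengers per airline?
SELECT airline, MIN(passengers), MAX(passengers)
FROM flights
GROUP BY airline

Result:
  Alaska: min=72, max=272
  Delta: min=151, max=167
  Frontier: min=61, max=162
  SkyAir: min=70, max=248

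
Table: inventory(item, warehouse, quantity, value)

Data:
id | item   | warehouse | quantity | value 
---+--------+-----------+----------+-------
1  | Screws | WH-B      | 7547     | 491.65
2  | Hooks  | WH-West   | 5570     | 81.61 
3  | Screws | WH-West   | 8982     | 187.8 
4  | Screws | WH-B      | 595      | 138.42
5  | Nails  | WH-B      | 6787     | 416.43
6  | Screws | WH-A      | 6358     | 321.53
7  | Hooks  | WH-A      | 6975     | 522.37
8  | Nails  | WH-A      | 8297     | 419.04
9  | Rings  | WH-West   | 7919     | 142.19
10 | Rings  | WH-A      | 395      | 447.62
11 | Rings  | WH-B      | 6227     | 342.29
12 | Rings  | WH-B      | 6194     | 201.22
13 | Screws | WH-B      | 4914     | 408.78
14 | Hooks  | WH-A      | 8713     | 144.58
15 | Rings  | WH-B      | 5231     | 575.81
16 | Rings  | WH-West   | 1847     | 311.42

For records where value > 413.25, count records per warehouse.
SELECT warehouse, COUNT(*)
FROM inventory
WHERE value > 413.25
GROUP BY warehouse

Note: WHERE filters rows before grouping.

Result:
  WH-A: 3
  WH-B: 3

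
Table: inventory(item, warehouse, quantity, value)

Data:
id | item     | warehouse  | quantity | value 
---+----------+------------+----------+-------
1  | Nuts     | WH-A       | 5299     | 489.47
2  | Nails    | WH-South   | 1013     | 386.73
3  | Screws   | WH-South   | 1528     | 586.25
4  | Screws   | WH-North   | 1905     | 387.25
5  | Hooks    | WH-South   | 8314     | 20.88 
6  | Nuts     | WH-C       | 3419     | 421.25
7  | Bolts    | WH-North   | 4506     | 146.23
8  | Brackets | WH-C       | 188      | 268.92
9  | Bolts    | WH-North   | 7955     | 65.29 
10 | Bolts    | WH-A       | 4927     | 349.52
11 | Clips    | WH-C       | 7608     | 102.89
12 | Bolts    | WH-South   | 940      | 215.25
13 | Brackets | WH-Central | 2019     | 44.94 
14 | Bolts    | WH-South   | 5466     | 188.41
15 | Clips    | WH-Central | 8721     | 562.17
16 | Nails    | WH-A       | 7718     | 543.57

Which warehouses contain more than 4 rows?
SELECT warehouse, COUNT(*) as cnt
FROM inventory
GROUP BY warehouse
HAVING COUNT(*) > 4

Result:
  WH-South: 5

Note: HAVING filters groups after aggregation, WHERE filters rows before.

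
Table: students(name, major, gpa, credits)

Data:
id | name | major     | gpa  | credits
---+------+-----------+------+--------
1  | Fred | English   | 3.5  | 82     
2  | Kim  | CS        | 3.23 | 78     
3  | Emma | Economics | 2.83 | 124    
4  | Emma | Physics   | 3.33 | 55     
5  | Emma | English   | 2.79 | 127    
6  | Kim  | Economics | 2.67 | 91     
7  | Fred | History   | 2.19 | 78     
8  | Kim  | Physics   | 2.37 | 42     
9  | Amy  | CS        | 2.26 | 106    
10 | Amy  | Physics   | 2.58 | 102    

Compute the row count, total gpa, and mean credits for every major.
SELECT major,
       COUNT(*) as cnt,
       SUM(gpa) as total_gpa,
       AVG(credits) as avg_credits
FROM students
GROUP BY major

Result:
  CS: 2 records, 5.49 total gpa, 92.00 avg credits
  Economics: 2 records, 5.50 total gpa, 107.50 avg credits
  English: 2 records, 6.29 total gpa, 104.50 avg credits
  History: 1 records, 2.19 total gpa, 78.00 avg credits
  Physics: 3 records, 8.28 total gpa, 66.33 avg credits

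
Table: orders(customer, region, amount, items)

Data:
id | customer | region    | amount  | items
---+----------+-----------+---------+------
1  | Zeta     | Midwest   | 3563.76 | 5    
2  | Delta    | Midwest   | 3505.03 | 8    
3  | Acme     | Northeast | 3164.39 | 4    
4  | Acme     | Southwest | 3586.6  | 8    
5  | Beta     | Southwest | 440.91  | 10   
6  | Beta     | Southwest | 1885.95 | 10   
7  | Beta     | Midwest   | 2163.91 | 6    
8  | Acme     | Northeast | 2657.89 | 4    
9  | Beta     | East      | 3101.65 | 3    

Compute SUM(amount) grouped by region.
SELECT region, SUM(amount) as result
FROM orders
GROUP BY region

Result:
  East: 3101.65
  Midwest: 9232.70
  Northeast: 5822.28
  Southwest: 5913.46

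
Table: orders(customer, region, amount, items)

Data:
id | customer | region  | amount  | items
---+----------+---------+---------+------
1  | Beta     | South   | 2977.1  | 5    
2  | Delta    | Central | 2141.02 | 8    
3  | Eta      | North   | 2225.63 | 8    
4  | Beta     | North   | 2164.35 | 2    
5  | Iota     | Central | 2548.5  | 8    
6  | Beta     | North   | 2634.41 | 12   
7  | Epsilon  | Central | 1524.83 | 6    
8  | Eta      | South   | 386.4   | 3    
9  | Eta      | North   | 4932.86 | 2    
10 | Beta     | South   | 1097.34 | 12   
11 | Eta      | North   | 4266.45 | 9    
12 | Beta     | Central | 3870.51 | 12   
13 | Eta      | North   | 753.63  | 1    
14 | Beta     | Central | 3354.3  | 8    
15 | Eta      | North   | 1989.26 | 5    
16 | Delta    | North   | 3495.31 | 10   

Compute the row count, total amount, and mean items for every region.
SELECT region,
       COUNT(*) as cnt,
       SUM(amount) as total_amount,
       AVG(items) as avg_items
FROM orders
GROUP BY region

Result:
  Central: 5 records, 13439.16 total amount, 8.40 avg items
  North: 8 records, 22461.90 total amount, 6.13 avg items
  South: 3 records, 4460.84 total amount, 6.67 avg items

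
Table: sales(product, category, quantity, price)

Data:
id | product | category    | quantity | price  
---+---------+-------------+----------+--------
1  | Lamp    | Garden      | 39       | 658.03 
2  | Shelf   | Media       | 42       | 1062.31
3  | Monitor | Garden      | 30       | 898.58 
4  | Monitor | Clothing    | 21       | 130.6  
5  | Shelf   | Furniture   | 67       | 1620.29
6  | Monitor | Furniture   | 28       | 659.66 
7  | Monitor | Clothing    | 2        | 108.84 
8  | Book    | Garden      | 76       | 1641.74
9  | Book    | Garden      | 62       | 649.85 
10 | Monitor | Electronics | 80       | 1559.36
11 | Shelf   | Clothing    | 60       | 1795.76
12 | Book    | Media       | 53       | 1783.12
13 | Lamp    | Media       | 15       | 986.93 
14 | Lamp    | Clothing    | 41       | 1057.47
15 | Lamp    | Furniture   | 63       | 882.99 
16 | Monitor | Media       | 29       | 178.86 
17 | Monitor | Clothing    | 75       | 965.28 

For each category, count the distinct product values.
SELECT category, COUNT(DISTINCT product)
FROM sales
GROUP BY category

Result:
  Clothing: 3 distinct
  Electronics: 1 distinct
  Furniture: 3 distinct
  Garden: 3 distinct
  Media: 4 distinct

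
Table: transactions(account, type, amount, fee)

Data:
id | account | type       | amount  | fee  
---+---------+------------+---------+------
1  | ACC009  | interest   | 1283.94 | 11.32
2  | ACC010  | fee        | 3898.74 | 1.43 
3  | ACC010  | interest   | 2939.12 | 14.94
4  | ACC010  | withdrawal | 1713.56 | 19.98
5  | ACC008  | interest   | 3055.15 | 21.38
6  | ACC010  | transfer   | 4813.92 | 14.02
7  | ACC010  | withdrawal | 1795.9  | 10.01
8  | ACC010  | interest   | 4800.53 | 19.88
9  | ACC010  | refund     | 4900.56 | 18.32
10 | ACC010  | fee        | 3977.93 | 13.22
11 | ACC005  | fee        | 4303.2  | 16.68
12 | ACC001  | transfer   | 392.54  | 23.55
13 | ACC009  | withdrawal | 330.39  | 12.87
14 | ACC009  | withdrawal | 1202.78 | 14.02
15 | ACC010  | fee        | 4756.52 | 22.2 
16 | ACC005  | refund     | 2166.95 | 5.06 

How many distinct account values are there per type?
SELECT type, COUNT(DISTINCT account)
FROM transactions
GROUP BY type

Result:
  fee: 2 distinct
  interest: 3 distinct
  refund: 2 distinct
  transfer: 2 distinct
  withdrawal: 2 distinct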